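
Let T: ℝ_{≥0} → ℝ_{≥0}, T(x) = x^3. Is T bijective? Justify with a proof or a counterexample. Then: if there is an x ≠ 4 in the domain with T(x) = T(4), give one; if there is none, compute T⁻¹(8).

2

On ℝ_{≥0}, x ↦ x^3 is strictly increasing (injective) and for any y ∈ ℝ_{≥0} the 3rd root y^{1/3} lies in ℝ_{≥0} (surjective). So T is bijective.
Since x ↦ x^3 is strictly increasing on ℝ_{≥0}, it is injective there, so no x ≠ 4 in the domain has T(x) = T(4). We therefore compute T⁻¹(8) = 8^{1/3} = 2 (indeed 2^3 = 8).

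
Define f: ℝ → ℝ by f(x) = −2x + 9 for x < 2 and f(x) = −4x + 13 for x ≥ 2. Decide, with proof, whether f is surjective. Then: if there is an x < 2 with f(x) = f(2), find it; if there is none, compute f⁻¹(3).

Both pieces are strictly decreasing (slopes −2 and −4), so each is injective on its own interval.
The left piece maps (−∞, 2) onto (5, ∞); the right piece maps [2, ∞) onto (−∞, 5].
These images together cover ℝ, so f is surjective.
Because the two images are disjoint, no x < 2 has f(x) = f(2), so we compute f⁻¹(3): 3 lies in (−∞, 5], so solve −4x + 13 = 3: x = (3 − 13)/(−4) = 5/2.

5/2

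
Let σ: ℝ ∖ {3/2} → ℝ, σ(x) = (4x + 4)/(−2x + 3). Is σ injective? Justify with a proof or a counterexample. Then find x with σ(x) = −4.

4

Suppose σ(x_1) = σ(x_2). Cross-multiplying: (4x_1 + 4)(−2x_2 + 3) = (4x_2 + 4)(−2x_1 + 3).
Expanding both sides and cancelling the symmetric terms leaves 20·(x_1 − x_2) = 0. Since 20 ≠ 0, x_1 = x_2. Therefore σ is injective.
Solving σ(x) = −4: cross-multiplying gives 4x + 4 = −4(−2x + 3), which rearranges to −4x = −16, so x = 4.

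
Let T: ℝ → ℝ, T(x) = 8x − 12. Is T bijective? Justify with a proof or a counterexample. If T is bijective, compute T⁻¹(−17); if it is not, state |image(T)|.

-5/8

By definition, T is injective when T(s) = T(t) forces s = t.
Suppose T(s) = T(t). Then 8s − 12 = 8t − 12, therefore 8s = 8t, thus s = t.
For any y ∈ ℝ, x = (y + 12)/8 satisfies T(x) = y.
Therefore T is bijective.
Since T is bijective, we compute T⁻¹(−17) = (−17 + 12)/8 = −5/8.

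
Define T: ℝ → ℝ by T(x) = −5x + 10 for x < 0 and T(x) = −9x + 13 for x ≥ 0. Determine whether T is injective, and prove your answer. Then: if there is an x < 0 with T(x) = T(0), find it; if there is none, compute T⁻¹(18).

-3/5

Both pieces are strictly decreasing (slopes −5 and −9), so each is injective on its own interval.
The left piece maps (−∞, 0) onto (10, ∞); the right piece maps [0, ∞) onto (−∞, 13].
These images overlap. In particular T(0) = 13 (right piece), and solving −5x + 10 = 13 on the left piece gives x = −3/5 < 0.
So T(−3/5) = T(0) with −3/5 ≠ 0, and T is not injective. This x = −3/5 is the requested value below 0.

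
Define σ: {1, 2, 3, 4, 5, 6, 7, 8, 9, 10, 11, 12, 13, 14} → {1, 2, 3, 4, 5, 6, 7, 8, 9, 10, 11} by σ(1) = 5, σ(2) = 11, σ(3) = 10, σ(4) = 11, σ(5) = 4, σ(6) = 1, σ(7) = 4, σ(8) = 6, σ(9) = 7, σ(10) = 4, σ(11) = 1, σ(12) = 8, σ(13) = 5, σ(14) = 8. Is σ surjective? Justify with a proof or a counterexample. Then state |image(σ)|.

No element maps to 2, so σ is not surjective.
The image of σ is {1, 4, 5, 6, 7, 8, 10, 11}, which has 8 elements.

8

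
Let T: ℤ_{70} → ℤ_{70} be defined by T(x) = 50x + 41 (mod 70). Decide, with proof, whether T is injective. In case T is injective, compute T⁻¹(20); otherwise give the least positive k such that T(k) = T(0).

7

We have gcd(50, 70) = 10 > 1. Taking x_1 = 0 and x_2 = 7: T(0) = 41 and T(7) = 50·7 + 41 = 391 ≡ 41 (mod 70).
So T(0) = T(7) while 0 ≠ 7, hence T is not injective.
Since T is not injective, we find the least positive k with T(k) = T(0): this means 50k ≡ 0 (mod 70), i.e. 70 ∣ 50k. Since gcd(50, 70) = 10, dividing through by 10 this holds exactly when 7 ∣ 5k, and as gcd(5, 7) = 1, exactly when 7 ∣ k.
The smallest positive such k is 7.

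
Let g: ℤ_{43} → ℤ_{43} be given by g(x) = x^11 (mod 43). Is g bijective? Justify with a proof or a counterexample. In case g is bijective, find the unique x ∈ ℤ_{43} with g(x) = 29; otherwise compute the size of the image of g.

19

Since 43 is prime, the nonzero elements of ℤ_{43} form a cyclic group of order 42.
As gcd(11, 42) = 1, raising to the 11th power is a bijection on this group: if s^11 ≡ t^11 then (st^{−1})^11 = 1, and the only element of order dividing gcd(11, 42) = 1 is 1, so s = t.
With g(0) = 0 this makes g injective on all of ℤ_{43}, hence bijective (finite equal-size domain and codomain). In particular g is bijective.
Since g is bijective, we find the preimage of 29. The inverse of x ↦ x^11 on (ℤ_{43})^× is x ↦ x^23, because 11·23 = 253 = 6·42 + 1 ≡ 1 (mod 42) and x^{42} = 1 for x ≠ 0 (Fermat). So g⁻¹(29) = 29^23 mod 43.
Repeated squaring mod 43: 29^1 ≡ 29, 29^2 ≡ 29² = 841 ≡ 24, 29^4 ≡ 24² = 576 ≡ 17, 29^8 ≡ 17² = 289 ≡ 31, 29^16 ≡ 31² = 961 ≡ 15. Since 23 = 16 + 4 + 2 + 1, 29^23 ≡ 15·17·24·29: 15·17 = 255 ≡ 40, then 40·24 = 960 ≡ 14, then 14·29 = 406 ≡ 19. So 29^23 ≡ 19 (mod 43).
Hence g⁻¹(29) = 19.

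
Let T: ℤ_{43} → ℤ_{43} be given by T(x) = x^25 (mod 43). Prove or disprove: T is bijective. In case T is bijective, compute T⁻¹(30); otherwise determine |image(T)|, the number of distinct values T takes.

18

Since 43 is prime, the nonzero elements of ℤ_{43} form a cyclic group of order 42.
As gcd(25, 42) = 1, raising to the 25th power is a bijection on this group: if u^25 ≡ v^25 then (uv^{−1})^25 = 1, and the only element of order dividing gcd(25, 42) = 1 is 1, so u = v.
With T(0) = 0 this makes T injective on all of ℤ_{43}, hence bijective (finite equal-size domain and codomain). In particular T is bijective.
Since T is bijective, we find the preimage of 30. The inverse of x ↦ x^25 on (ℤ_{43})^× is x ↦ x^37, because 25·37 = 925 = 22·42 + 1 ≡ 1 (mod 42) and x^{42} = 1 for x ≠ 0 (Fermat). So T⁻¹(30) = 30^37 mod 43.
Repeated squaring mod 43: 30^1 ≡ 30, 30^2 ≡ 30² = 900 ≡ 40, 30^4 ≡ 40² = 1600 ≡ 9, 30^8 ≡ 9² = 81 ≡ 38, 30^16 ≡ 38² = 1444 ≡ 25, 30^32 ≡ 25² = 625 ≡ 23. Since 37 = 32 + 4 + 1, 30^37 ≡ 23·9·30: 23·9 = 207 ≡ 35, then 35·30 = 1050 ≡ 18. So 30^37 ≡ 18 (mod 43).
Hence T⁻¹(30) = 18.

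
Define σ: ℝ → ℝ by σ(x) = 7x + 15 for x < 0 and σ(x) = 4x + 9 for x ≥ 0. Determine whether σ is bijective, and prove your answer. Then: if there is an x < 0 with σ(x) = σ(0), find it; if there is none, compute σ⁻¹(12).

Both pieces are strictly increasing (slopes 7 and 4), so each is injective on its own interval.
The left piece maps (−∞, 0) onto (−∞, 15); the right piece maps [0, ∞) onto [9, ∞).
These images overlap. In particular σ(0) = 9 (right piece), and solving 7x + 15 = 9 on the left piece gives x = −6/7 < 0.
So σ(−6/7) = σ(0) with −6/7 ≠ 0, and σ is not injective, hence not bijective. This x = −6/7 is the requested value below 0.

-6/7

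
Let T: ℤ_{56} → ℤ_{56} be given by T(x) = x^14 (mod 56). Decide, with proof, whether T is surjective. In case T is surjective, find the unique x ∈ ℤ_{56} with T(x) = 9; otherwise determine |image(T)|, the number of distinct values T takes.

8

T(6): Repeated squaring mod 56: 6^1 ≡ 6, 6^2 ≡ 6² = 36, 6^4 ≡ 36² = 1296 ≡ 8, 6^8 ≡ 8² = 64 ≡ 8. Since 14 = 8 + 4 + 2, 6^14 ≡ 8·8·36: 8·8 = 64 ≡ 8, then 8·36 = 288 ≡ 8. So 6^14 ≡ 8 (mod 56).
T(8): Repeated squaring mod 56: 8^1 ≡ 8, 8^2 ≡ 8² = 64 ≡ 8, 8^4 ≡ 8² = 64 ≡ 8, 8^8 ≡ 8² = 64 ≡ 8. Since 14 = 8 + 4 + 2, 8^14 ≡ 8·8·8: 8·8 = 64 ≡ 8, then 8·8 = 64 ≡ 8. So 8^14 ≡ 8 (mod 56).
So T(6) = T(8) = 8 while 6 ≠ 8, so T is not injective.
A non-injective map from the 56-element set ℤ_{56} to itself takes at most 55 distinct values, so it cannot be surjective. Hence T is not surjective.
Since T is not surjective, we determine |image(T)|. Computing x^14 mod 56 for each x (by repeated squaring, reducing mod 56 at every step), the values T(0), T(1), …, T(55) are: 0, 1, 32, 9, 16, 25, 8, 49, 8, 25, 16, 9, 32, 1, 0, 1, 32, 9, 16, 25, 8, 49, 8, 25, 16, 9, 32, 1, 0, 1, 32, 9, 16, 25, 8, 49, 8, 25, 16, 9, 32, 1, 0, 1, 32, 9, 16, 25, 8, 49, 8, 25, 16, 9, 32, 1.
The distinct values are {0, 1, 8, 9, 16, 25, 32, 49}; there are 8 of them.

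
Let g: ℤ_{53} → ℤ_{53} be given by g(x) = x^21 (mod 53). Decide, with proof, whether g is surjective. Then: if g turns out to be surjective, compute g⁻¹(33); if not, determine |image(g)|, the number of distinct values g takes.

Since 53 is prime, the nonzero elements of ℤ_{53} form a cyclic group of order 52.
As gcd(21, 52) = 1, raising to the 21st power is a bijection on this group: if a^21 ≡ b^21 then (ab^{−1})^21 = 1, and the only element of order dividing gcd(21, 52) = 1 is 1, so a = b.
With g(0) = 0 this makes g injective on all of ℤ_{53}, hence bijective (finite equal-size domain and codomain). In particular g is surjective.
Since g is surjective, we find the preimage of 33. The inverse of x ↦ x^21 on (ℤ_{53})^× is x ↦ x^5, because 21·5 = 105 = 2·52 + 1 ≡ 1 (mod 52) and x^{52} = 1 for x ≠ 0 (Fermat). So g⁻¹(33) = 33^5 mod 53.
Repeated squaring mod 53: 33^1 ≡ 33, 33^2 ≡ 33² = 1089 ≡ 29, 33^4 ≡ 29² = 841 ≡ 46. Since 5 = 4 + 1, 33^5 ≡ 46·33: 46·33 = 1518 ≡ 34. So 33^5 ≡ 34 (mod 53).
Hence g⁻¹(33) = 34.

34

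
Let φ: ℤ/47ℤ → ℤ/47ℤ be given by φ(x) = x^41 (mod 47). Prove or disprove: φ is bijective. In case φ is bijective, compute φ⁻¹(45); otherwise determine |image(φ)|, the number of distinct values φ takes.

5

Since 47 is prime, the nonzero elements of ℤ/47ℤ form a cyclic group of order 46.
As gcd(41, 46) = 1, raising to the 41st power is a bijection on this group: if a^41 ≡ b^41 then (ab^{−1})^41 = 1, and the only element of order dividing gcd(41, 46) = 1 is 1, so a = b.
With φ(0) = 0 this makes φ injective on all of ℤ/47ℤ, hence bijective (finite equal-size domain and codomain). In particular φ is bijective.
Since φ is bijective, we find the preimage of 45. The inverse of x ↦ x^41 on (ℤ/47ℤ)^× is x ↦ x^9, because 41·9 = 369 = 8·46 + 1 ≡ 1 (mod 46) and x^{46} = 1 for x ≠ 0 (Fermat). So φ⁻¹(45) = 45^9 mod 47.
Repeated squaring mod 47: 45^1 ≡ 45, 45^2 ≡ 45² = 2025 ≡ 4, 45^4 ≡ 4² = 16, 45^8 ≡ 16² = 256 ≡ 21. Since 9 = 8 + 1, 45^9 ≡ 21·45: 21·45 = 945 ≡ 5. So 45^9 ≡ 5 (mod 47).
Hence φ⁻¹(45) = 5.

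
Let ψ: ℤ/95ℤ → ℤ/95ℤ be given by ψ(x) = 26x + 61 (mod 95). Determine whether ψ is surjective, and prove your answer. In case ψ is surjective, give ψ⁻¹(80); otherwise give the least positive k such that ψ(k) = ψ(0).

Since gcd(26, 95) = 1, 26 is invertible modulo 95. Euclid's algorithm: 95 = 3·26 + 17, 26 = 1·17 + 9, 17 = 1·9 + 8, 9 = 1·8 + 1; back-substituting gives 1 = 11·26 − 3·95, so 26⁻¹ ≡ 11 (mod 95).
Then y ↦ 11(y − 61) is a two-sided inverse to ψ, so every y ∈ ℤ/95ℤ has a preimage.
So ψ is surjective.
Since ψ is surjective, we find ψ⁻¹(80): we need 26x ≡ 80 − 61 ≡ 19 (mod 95). Using 26⁻¹ = 11: x ≡ 11·19 = 209 = 2·95 + 19, so x = 19.
Check: ψ(19) = 26·19 + 61 = 555 = 5·95 + 80 ≡ 80 (mod 95).

19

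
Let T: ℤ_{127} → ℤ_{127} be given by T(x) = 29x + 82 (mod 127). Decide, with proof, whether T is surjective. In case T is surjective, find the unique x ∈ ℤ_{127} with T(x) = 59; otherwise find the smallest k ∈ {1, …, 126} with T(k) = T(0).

43

Recall that surjectivity means every element of the codomain has a preimage under T.
Since gcd(29, 127) = 1, 29 is invertible modulo 127. Euclid's algorithm: 127 = 4·29 + 11, 29 = 2·11 + 7, 11 = 1·7 + 4, 7 = 1·4 + 3, 4 = 1·3 + 1; back-substituting gives 1 = 92·29 − 21·127, so 29⁻¹ ≡ 92 (mod 127).
For any y ∈ ℤ_{127}, x = 92(y − 82) mod 127 satisfies T(x) = 29·92(y − 82) + 82 ≡ y (since 29·92 ≡ 1 mod 127). So every y has a preimage.
So T is surjective.
Since T is surjective, we find T⁻¹(59): we need 29x ≡ 59 − 82 ≡ 104 (mod 127). Using 29⁻¹ = 92: x ≡ 92·104 = 9568 = 75·127 + 43, so x = 43.
Check: T(43) = 29·43 + 82 = 1329 = 10·127 + 59 ≡ 59 (mod 127).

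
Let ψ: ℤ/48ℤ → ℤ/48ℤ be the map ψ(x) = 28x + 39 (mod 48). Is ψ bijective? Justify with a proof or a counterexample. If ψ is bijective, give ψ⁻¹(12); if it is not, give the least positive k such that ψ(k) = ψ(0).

We have gcd(28, 48) = 4 > 1. Taking x_1 = 0 and x_2 = 12: ψ(0) = 39 and ψ(12) = 28·12 + 39 = 375 ≡ 39 (mod 48).
So ψ(0) = ψ(12) while 0 ≠ 12, hence ψ is not injective, hence not bijective.
Since ψ is not bijective, we find the least positive k with ψ(k) = ψ(0): this means 28k ≡ 0 (mod 48), i.e. 48 ∣ 28k. Since gcd(28, 48) = 4, dividing through by 4 this holds exactly when 12 ∣ 7k, and as gcd(7, 12) = 1, exactly when 12 ∣ k.
The smallest positive such k is 12.

12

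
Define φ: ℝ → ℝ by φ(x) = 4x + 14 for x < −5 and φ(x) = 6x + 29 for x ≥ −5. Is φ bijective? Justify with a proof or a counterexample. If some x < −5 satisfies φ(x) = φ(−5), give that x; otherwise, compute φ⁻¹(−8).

Both pieces are strictly increasing (slopes 4 and 6), so each is injective on its own interval.
The left piece maps (−∞, −5) onto (−∞, −6); the right piece maps [−5, ∞) onto [−1, ∞).
The images leave a gap (−6 has no preimage), so φ is not surjective, hence not bijective.
Because the two images are disjoint, no x < −5 has φ(x) = φ(−5), so we compute φ⁻¹(−8): −8 lies in (−∞, −6), so solve 4x + 14 = −8: x = (−8 − 14)/4 = −11/2.

-11/2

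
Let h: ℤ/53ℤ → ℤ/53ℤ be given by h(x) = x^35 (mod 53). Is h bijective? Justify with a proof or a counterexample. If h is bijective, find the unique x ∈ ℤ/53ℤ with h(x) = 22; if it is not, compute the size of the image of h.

48

Since 53 is prime, the nonzero elements of ℤ/53ℤ form a cyclic group of order 52.
As gcd(35, 52) = 1, raising to the 35th power is a bijection on this group: if s^35 ≡ t^35 then (st^{−1})^35 = 1, and the only element of order dividing gcd(35, 52) = 1 is 1, so s = t.
With h(0) = 0 this makes h injective on all of ℤ/53ℤ, hence bijective (finite equal-size domain and codomain). In particular h is bijective.
Since h is bijective, we find the preimage of 22. The inverse of x ↦ x^35 on (ℤ/53ℤ)^× is x ↦ x^3, because 35·3 = 105 = 2·52 + 1 ≡ 1 (mod 52) and x^{52} = 1 for x ≠ 0 (Fermat). So h⁻¹(22) = 22^3 mod 53.
Repeated squaring mod 53: 22^1 ≡ 22, 22^2 ≡ 22² = 484 ≡ 7. Since 3 = 2 + 1, 22^3 ≡ 7·22: 7·22 = 154 ≡ 48. So 22^3 ≡ 48 (mod 53).
Hence h⁻¹(22) = 48.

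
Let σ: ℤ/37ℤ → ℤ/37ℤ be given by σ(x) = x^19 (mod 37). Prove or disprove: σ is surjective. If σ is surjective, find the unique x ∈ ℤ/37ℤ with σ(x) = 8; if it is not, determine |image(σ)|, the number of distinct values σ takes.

29

Since 37 is prime, the nonzero elements of ℤ/37ℤ form a cyclic group of order 36.
As gcd(19, 36) = 1, raising to the 19th power is a bijection on this group: if a^19 ≡ b^19 then (ab^{−1})^19 = 1, and the only element of order dividing gcd(19, 36) = 1 is 1, so a = b.
With σ(0) = 0 this makes σ injective on all of ℤ/37ℤ, hence bijective (finite equal-size domain and codomain). In particular σ is surjective.
Since σ is surjective, we find the preimage of 8. The inverse of x ↦ x^19 on (ℤ/37ℤ)^× is x ↦ x^19, because 19·19 = 361 = 10·36 + 1 ≡ 1 (mod 36) and x^{36} = 1 for x ≠ 0 (Fermat). So σ⁻¹(8) = 8^19 mod 37.
Repeated squaring mod 37: 8^1 ≡ 8, 8^2 ≡ 8² = 64 ≡ 27, 8^4 ≡ 27² = 729 ≡ 26, 8^8 ≡ 26² = 676 ≡ 10, 8^16 ≡ 10² = 100 ≡ 26. Since 19 = 16 + 2 + 1, 8^19 ≡ 26·27·8: 26·27 = 702 ≡ 36, then 36·8 = 288 ≡ 29. So 8^19 ≡ 29 (mod 37).
Hence σ⁻¹(8) = 29.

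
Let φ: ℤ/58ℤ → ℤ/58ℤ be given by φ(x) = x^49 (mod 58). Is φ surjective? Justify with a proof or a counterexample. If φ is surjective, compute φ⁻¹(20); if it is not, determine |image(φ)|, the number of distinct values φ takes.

10

φ(4): Repeated squaring mod 58: 4^1 ≡ 4, 4^2 ≡ 4² = 16, 4^4 ≡ 16² = 256 ≡ 24, 4^8 ≡ 24² = 576 ≡ 54, 4^16 ≡ 54² = 2916 ≡ 16, 4^32 ≡ 16² = 256 ≡ 24. Since 49 = 32 + 16 + 1, 4^49 ≡ 24·16·4: 24·16 = 384 ≡ 36, then 36·4 = 144 ≡ 28. So 4^49 ≡ 28 (mod 58).
φ(6): Repeated squaring mod 58: 6^1 ≡ 6, 6^2 ≡ 6² = 36, 6^4 ≡ 36² = 1296 ≡ 20, 6^8 ≡ 20² = 400 ≡ 52, 6^16 ≡ 52² = 2704 ≡ 36, 6^32 ≡ 36² = 1296 ≡ 20. Since 49 = 32 + 16 + 1, 6^49 ≡ 20·36·6: 20·36 = 720 ≡ 24, then 24·6 = 144 ≡ 28. So 6^49 ≡ 28 (mod 58).
So φ(4) = φ(6) = 28 while 4 ≠ 6, so φ is not injective.
A non-injective map from the 58-element set ℤ/58ℤ to itself takes at most 57 distinct values, so it cannot be surjective. Therefore φ is not surjective.
Since φ is not surjective, we determine |image(φ)|. Computing x^49 mod 58 for each x (by repeated squaring, reducing mod 58 at every step), the values φ(0), φ(1), …, φ(57) are: 0, 1, 46, 17, 28, 57, 28, 1, 12, 57, 12, 17, 12, 57, 46, 41, 30, 17, 12, 17, 30, 17, 28, 1, 30, 1, 12, 41, 28, 29, 30, 17, 46, 57, 28, 57, 30, 41, 28, 41, 46, 41, 28, 17, 12, 1, 46, 41, 46, 1, 46, 57, 30, 1, 30, 41, 12, 57.
The distinct values are {0, 1, 12, 17, 28, 29, 30, 41, 46, 57}; there are 10 of them.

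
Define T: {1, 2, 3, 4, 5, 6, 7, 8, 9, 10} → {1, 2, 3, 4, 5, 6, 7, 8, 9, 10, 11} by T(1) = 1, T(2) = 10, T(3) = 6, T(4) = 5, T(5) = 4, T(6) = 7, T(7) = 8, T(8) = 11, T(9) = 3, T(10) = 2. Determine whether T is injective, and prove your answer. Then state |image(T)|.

10

The values T(1), …, T(10) are 1, 10, 6, 5, 4, 7, 8, 11, 3, 2 — all distinct.
So T(u) = T(v) only when u = v, and T is injective.
The image of T is {1, 2, 3, 4, 5, 6, 7, 8, 10, 11}, which has 10 elements.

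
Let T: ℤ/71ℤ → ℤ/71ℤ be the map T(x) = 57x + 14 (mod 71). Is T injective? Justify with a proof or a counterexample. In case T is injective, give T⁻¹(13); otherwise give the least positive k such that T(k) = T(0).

If T(u) = T(v), then 57u ≡ 57v (mod 71). Because gcd(57, 71) = 1, we may cancel 57 to get u ≡ v (mod 71).
So T is injective.
We now compute 57⁻¹ mod 71 explicitly. Euclid's algorithm: 71 = 1·57 + 14, 57 = 4·14 + 1; back-substituting gives 1 = 5·57 − 4·71, so 57⁻¹ ≡ 5 (mod 71).
Since T is injective, we find T⁻¹(13): we need 57x ≡ 13 − 14 ≡ 70 (mod 71). Using 57⁻¹ = 5: x ≡ 5·70 = 350 = 4·71 + 66, so x = 66.
Check: T(66) = 57·66 + 14 = 3776 = 53·71 + 13 ≡ 13 (mod 71).

66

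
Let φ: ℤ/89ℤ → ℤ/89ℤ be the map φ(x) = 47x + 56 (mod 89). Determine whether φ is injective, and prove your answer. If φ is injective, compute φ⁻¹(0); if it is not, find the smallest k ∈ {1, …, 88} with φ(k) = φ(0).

31

Recall that injectivity means: for all u, v in the domain, φ(u) = φ(v) implies u = v.
If φ(u) = φ(v), then 47u ≡ 47v (mod 89). Because gcd(47, 89) = 1, we may cancel 47 to get u ≡ v (mod 89).
So φ is injective.
We now compute 47⁻¹ mod 89 explicitly. Euclid's algorithm: 89 = 1·47 + 42, 47 = 1·42 + 5, 42 = 8·5 + 2, 5 = 2·2 + 1; back-substituting gives 1 = 36·47 − 19·89, so 47⁻¹ ≡ 36 (mod 89).
Since φ is injective, we compute φ⁻¹(0): solve 47x + 56 ≡ 0 (mod 89), i.e. 47x ≡ 33 (mod 89).
Multiplying by 47⁻¹ = 36 gives x ≡ 36·33 = 1188 = 13·89 + 31 ≡ 31 (mod 89).
Check: φ(31) = 47·31 + 56 = 1513 = 17·89 + 0 ≡ 0 (mod 89).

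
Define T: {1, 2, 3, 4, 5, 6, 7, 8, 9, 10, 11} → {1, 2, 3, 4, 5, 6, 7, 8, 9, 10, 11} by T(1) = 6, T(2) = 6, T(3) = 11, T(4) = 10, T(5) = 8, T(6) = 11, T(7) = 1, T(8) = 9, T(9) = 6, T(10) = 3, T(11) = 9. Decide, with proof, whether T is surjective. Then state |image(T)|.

7

No element maps to 2, so T is not surjective.
The image of T is {1, 3, 6, 8, 9, 10, 11}, which has 7 elements.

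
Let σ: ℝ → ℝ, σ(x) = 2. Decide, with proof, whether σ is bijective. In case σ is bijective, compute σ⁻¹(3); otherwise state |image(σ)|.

Recall: σ is injective if σ(u) = σ(v) implies u = v.
σ(0) = 2 = σ(1) with 0 ≠ 1, so σ is not injective, hence not bijective.
Since σ is not bijective, we state |image(σ)|: the image of σ is {2}, which has 1 element.

1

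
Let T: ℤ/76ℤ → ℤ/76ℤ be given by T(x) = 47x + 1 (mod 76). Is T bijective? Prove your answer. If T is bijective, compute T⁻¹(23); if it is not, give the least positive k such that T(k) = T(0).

If T(a) = T(b), then 47a ≡ 47b (mod 76). Because gcd(47, 76) = 1, we may cancel 47 to get a ≡ b (mod 76).
We now compute 47⁻¹ mod 76 explicitly. Euclid's algorithm: 76 = 1·47 + 29, 47 = 1·29 + 18, 29 = 1·18 + 11, 18 = 1·11 + 7, 11 = 1·7 + 4, 7 = 1·4 + 3, 4 = 1·3 + 1; back-substituting gives 1 = 55·47 − 34·76, so 47⁻¹ ≡ 55 (mod 76).
Then y ↦ 55(y − 1) is a two-sided inverse to T, so every y ∈ ℤ/76ℤ has a preimage.
Therefore T is bijective.
Since T is bijective, we compute T⁻¹(23): solve 47x + 1 ≡ 23 (mod 76), i.e. 47x ≡ 22 (mod 76).
Multiplying by 47⁻¹ = 55 gives x ≡ 55·22 = 1210 = 15·76 + 70 ≡ 70 (mod 76).
Check: T(70) = 47·70 + 1 = 3291 = 43·76 + 23 ≡ 23 (mod 76).

70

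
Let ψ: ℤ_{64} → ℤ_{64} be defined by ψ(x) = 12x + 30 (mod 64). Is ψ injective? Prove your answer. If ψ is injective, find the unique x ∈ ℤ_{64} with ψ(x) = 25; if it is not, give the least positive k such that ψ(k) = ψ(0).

16

We have gcd(12, 64) = 4 > 1. Taking x_1 = 0 and x_2 = 16: ψ(0) = 30 and ψ(16) = 12·16 + 30 = 222 ≡ 30 (mod 64).
So ψ(0) = ψ(16) while 0 ≠ 16, therefore ψ is not injective.
Since ψ is not injective, we find the least positive k with ψ(k) = ψ(0): this means 12k ≡ 0 (mod 64), i.e. 64 ∣ 12k. Since gcd(12, 64) = 4, dividing through by 4 this holds exactly when 16 ∣ 3k, and as gcd(3, 16) = 1, exactly when 16 ∣ k.
The smallest positive such k is 16.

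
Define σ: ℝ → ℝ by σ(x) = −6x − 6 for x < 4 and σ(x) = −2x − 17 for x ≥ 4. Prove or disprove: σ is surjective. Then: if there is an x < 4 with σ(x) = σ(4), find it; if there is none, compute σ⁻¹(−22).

19/6

Both pieces are strictly decreasing (slopes −6 and −2), so each is injective on its own interval.
The left piece maps (−∞, 4) onto (−30, ∞); the right piece maps [4, ∞) onto (−∞, −25].
The union (−30, ∞) ∪ (−∞, −25] covers ℝ, so σ is surjective.
For the follow-up: the images overlap, so an x < 4 with σ(x) = σ(4) exists. σ(4) = −25; solving −6x − 6 = −25 for x < 4 gives x = (−25 + 6)/(−6) = 19/6.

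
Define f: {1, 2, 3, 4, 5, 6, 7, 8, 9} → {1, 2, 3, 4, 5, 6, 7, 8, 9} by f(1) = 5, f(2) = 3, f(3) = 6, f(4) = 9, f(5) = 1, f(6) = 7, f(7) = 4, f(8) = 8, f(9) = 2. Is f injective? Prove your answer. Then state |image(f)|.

9

The values f(1), …, f(9) are 5, 3, 6, 9, 1, 7, 4, 8, 2 — all distinct.
So f(a) = f(b) only when a = b, and f is injective.
The image of f is {1, 2, 3, 4, 5, 6, 7, 8, 9}, which has 9 elements.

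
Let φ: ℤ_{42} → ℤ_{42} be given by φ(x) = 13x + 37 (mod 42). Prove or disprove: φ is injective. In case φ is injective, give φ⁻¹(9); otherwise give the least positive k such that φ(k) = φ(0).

If φ(u) = φ(v), then 13u ≡ 13v (mod 42). Because gcd(13, 42) = 1, we may cancel 13 to get u ≡ v (mod 42).
Hence φ is injective.
We now compute 13⁻¹ mod 42 explicitly. Euclid's algorithm: 42 = 3·13 + 3, 13 = 4·3 + 1; back-substituting gives 1 = 13·13 − 4·42, so 13⁻¹ ≡ 13 (mod 42).
Since φ is injective, we find φ⁻¹(9): we need 13x ≡ 9 − 37 ≡ 14 (mod 42). Using 13⁻¹ = 13: x ≡ 13·14 = 182 = 4·42 + 14, so x = 14.
Check: φ(14) = 13·14 + 37 = 219 = 5·42 + 9 ≡ 9 (mod 42).

14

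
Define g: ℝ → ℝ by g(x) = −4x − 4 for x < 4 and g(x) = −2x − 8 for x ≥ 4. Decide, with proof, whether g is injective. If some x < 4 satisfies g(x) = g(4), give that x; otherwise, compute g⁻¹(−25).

3

Both pieces are strictly decreasing (slopes −4 and −2), so each is injective on its own interval.
The left piece maps (−∞, 4) onto (−20, ∞); the right piece maps [4, ∞) onto (−∞, −16].
These images overlap. In particular g(4) = −16 (right piece), and solving −4x − 4 = −16 on the left piece gives x = 3 < 4.
So g(3) = g(4) with 3 ≠ 4, and g is not injective. This x = 3 is the requested value below 4.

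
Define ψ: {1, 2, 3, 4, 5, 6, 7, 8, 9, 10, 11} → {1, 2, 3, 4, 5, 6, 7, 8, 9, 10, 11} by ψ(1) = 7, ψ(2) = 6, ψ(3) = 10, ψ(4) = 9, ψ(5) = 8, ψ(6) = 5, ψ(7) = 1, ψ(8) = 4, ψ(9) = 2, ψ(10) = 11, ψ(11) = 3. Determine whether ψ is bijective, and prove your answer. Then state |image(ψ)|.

11

The values 7, 6, 10, 9, 8, 5, 1, 4, 2, 11, 3 are a permutation of {1, 2, 3, 4, 5, 6, 7, 8, 9, 10, 11}: each element appears exactly once.
So ψ is injective and surjective, hence bijective.
The image of ψ is {1, 2, 3, 4, 5, 6, 7, 8, 9, 10, 11}, which has 11 elements.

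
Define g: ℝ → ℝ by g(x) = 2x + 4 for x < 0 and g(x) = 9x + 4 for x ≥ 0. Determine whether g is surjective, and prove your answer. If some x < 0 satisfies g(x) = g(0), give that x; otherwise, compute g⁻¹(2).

-1

Both pieces are strictly increasing (slopes 2 and 9), so each is injective on its own interval.
The left piece maps (−∞, 0) onto (−∞, 4); the right piece maps [0, ∞) onto [4, ∞).
These images together cover ℝ, so g is surjective.
Because the two images are disjoint, no x < 0 has g(x) = g(0), so we compute g⁻¹(2): 2 lies in (−∞, 4), so solve 2x + 4 = 2: x = (2 − 4)/2 = −1.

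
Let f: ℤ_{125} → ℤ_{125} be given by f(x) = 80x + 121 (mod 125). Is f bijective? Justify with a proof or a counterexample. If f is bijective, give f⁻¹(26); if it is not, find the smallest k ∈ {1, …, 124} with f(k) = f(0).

25

Recall: f is injective if f(a) = f(b) implies a = b.
We have gcd(80, 125) = 5 > 1. Taking a = 0 and b = 25: f(0) = 121 and f(25) = 80·25 + 121 = 2121 ≡ 121 (mod 125).
So f(0) = f(25) while 0 ≠ 25, so f is not injective, hence not bijective.
Since f is not bijective, we find the least positive k with f(k) = f(0): this means 80k ≡ 0 (mod 125), i.e. 125 ∣ 80k. Since gcd(80, 125) = 5, dividing through by 5 this holds exactly when 25 ∣ 16k, and as gcd(16, 25) = 1, exactly when 25 ∣ k.
The smallest positive such k is 25.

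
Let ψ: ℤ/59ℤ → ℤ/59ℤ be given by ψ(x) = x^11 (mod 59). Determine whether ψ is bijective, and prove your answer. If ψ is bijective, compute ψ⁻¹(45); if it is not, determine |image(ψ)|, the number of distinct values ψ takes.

49

Since 59 is prime, the nonzero elements of ℤ/59ℤ form a cyclic group of order 58.
As gcd(11, 58) = 1, raising to the 11th power is a bijection on this group: if u^11 ≡ v^11 then (uv^{−1})^11 = 1, and the only element of order dividing gcd(11, 58) = 1 is 1, so u = v.
With ψ(0) = 0 this makes ψ injective on all of ℤ/59ℤ, hence bijective (finite equal-size domain and codomain). In particular ψ is bijective.
Since ψ is bijective, we find the preimage of 45. The inverse of x ↦ x^11 on (ℤ/59ℤ)^× is x ↦ x^37, because 11·37 = 407 = 7·58 + 1 ≡ 1 (mod 58) and x^{58} = 1 for x ≠ 0 (Fermat). So ψ⁻¹(45) = 45^37 mod 59.
Repeated squaring mod 59: 45^1 ≡ 45, 45^2 ≡ 45² = 2025 ≡ 19, 45^4 ≡ 19² = 361 ≡ 7, 45^8 ≡ 7² = 49, 45^16 ≡ 49² = 2401 ≡ 41, 45^32 ≡ 41² = 1681 ≡ 29. Since 37 = 32 + 4 + 1, 45^37 ≡ 29·7·45: 29·7 = 203 ≡ 26, then 26·45 = 1170 ≡ 49. So 45^37 ≡ 49 (mod 59).
Hence ψ⁻¹(45) = 49.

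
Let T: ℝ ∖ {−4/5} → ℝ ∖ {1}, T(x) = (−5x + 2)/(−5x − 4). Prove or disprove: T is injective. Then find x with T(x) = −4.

Suppose T(x_1) = T(x_2). Cross-multiplying: (−5x_1 + 2)(−5x_2 − 4) = (−5x_2 + 2)(−5x_1 − 4).
Expanding both sides and cancelling the symmetric terms leaves 30·(x_1 − x_2) = 0. Since 30 ≠ 0, x_1 = x_2. Hence T is injective.
Solving T(x) = −4: cross-multiplying gives −5x + 2 = −4(−5x − 4), which rearranges to −25x = 14, so x = −14/25.

-14/25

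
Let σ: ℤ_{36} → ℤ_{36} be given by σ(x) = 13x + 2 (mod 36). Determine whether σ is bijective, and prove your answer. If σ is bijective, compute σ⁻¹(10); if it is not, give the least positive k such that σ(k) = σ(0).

Suppose σ(x_1) = σ(x_2) in ℤ_{36}. Then 13x_1 + 2 ≡ 13x_2 + 2 (mod 36), so 13(x_1 − x_2) ≡ 0 (mod 36).
Since gcd(13, 36) = 1, 13 is invertible modulo 36, so x_1 − x_2 ≡ 0 (mod 36), i.e. x_1 = x_2.
We now compute 13⁻¹ mod 36 explicitly. Euclid's algorithm: 36 = 2·13 + 10, 13 = 1·10 + 3, 10 = 3·3 + 1; back-substituting gives 1 = 25·13 − 9·36, so 13⁻¹ ≡ 25 (mod 36).
Then y ↦ 25(y − 2) is a two-sided inverse to σ, so every y ∈ ℤ_{36} has a preimage.
So σ is bijective.
Since σ is bijective, we compute σ⁻¹(10): solve 13x + 2 ≡ 10 (mod 36), i.e. 13x ≡ 8 (mod 36).
Multiplying by 13⁻¹ = 25 gives x ≡ 25·8 = 200 = 5·36 + 20 ≡ 20 (mod 36).
Check: σ(20) = 13·20 + 2 = 262 = 7·36 + 10 ≡ 10 (mod 36).

20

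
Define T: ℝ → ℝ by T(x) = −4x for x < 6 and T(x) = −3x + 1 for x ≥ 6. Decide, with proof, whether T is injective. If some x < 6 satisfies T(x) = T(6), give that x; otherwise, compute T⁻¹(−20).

17/4

Both pieces are strictly decreasing (slopes −4 and −3), so each is injective on its own interval.
The left piece maps (−∞, 6) onto (−24, ∞); the right piece maps [6, ∞) onto (−∞, −17].
These images overlap. In particular T(6) = −17 (right piece), and solving −4x = −17 on the left piece gives x = 17/4 < 6.
So T(17/4) = T(6) with 17/4 ≠ 6, and T is not injective. This x = 17/4 is the requested value below 6.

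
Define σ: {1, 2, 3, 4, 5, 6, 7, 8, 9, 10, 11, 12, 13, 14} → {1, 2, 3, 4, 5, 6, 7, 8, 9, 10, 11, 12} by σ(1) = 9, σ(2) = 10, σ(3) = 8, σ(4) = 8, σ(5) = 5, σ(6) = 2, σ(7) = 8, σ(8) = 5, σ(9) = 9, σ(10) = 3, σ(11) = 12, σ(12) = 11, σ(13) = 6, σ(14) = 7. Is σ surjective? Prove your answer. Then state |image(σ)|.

No element maps to 1, so σ is not surjective.
The image of σ is {2, 3, 5, 6, 7, 8, 9, 10, 11, 12}, which has 10 elements.

10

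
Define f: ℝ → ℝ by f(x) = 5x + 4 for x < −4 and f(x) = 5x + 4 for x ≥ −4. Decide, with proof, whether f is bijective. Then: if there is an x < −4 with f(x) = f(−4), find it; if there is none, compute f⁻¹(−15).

-19/5

Both pieces are strictly increasing (slopes 5 and 5), so each is injective on its own interval.
The left piece maps (−∞, −4) onto (−∞, −16); the right piece maps [−4, ∞) onto [−16, ∞).
Since −16 = −16, the images partition ℝ: f is injective and surjective, hence bijective.
Because the two images are disjoint, no x < −4 has f(x) = f(−4), so we compute f⁻¹(−15): −15 lies in [−16, ∞), so solve 5x + 4 = −15: x = (−15 − 4)/5 = −19/5.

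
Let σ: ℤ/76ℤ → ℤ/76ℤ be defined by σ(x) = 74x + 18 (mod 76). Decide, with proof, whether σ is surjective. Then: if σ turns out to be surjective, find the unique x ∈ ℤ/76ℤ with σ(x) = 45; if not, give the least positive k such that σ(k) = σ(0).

By definition, σ is surjective if every y in the codomain equals σ(x) for some x in the domain.
Since gcd(74, 76) = 2, we have 74x ≡ 0 (mod 2) for all x, so σ(x) ≡ 0 (mod 2).
But 1 ≢ 0 (mod 2), so 1 ∈ ℤ/76ℤ has no preimage. So σ is not surjective.
Since σ is not surjective, we find the least positive k with σ(k) = σ(0): this means 74k ≡ 0 (mod 76), i.e. 76 ∣ 74k. Since gcd(74, 76) = 2, dividing through by 2 this holds exactly when 38 ∣ 37k, and as gcd(37, 38) = 1, exactly when 38 ∣ k.
The smallest positive such k is 38.

38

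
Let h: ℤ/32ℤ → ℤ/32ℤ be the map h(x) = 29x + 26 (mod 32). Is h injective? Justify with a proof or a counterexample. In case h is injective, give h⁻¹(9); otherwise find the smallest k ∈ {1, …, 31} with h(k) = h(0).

Recall that h is injective when h(a) = h(b) forces a = b.
Suppose h(a) = h(b) in ℤ/32ℤ. Then 29a + 26 ≡ 29b + 26 (mod 32), therefore 29(a − b) ≡ 0 (mod 32).
Since gcd(29, 32) = 1, 29 is invertible modulo 32, so a − b ≡ 0 (mod 32), i.e. a = b.
Thus h is injective.
We now compute 29⁻¹ mod 32 explicitly. Euclid's algorithm: 32 = 1·29 + 3, 29 = 9·3 + 2, 3 = 1·2 + 1; back-substituting gives 1 = 21·29 − 19·32, so 29⁻¹ ≡ 21 (mod 32).
Since h is injective, we find h⁻¹(9): we need 29x ≡ 9 − 26 ≡ 15 (mod 32). Using 29⁻¹ = 21: x ≡ 21·15 = 315 = 9·32 + 27, so x = 27.
Check: h(27) = 29·27 + 26 = 809 = 25·32 + 9 ≡ 9 (mod 32).

27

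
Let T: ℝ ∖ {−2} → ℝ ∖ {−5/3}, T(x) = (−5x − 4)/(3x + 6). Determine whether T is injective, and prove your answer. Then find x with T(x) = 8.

Suppose T(a) = T(b). Cross-multiplying: (−5a − 4)(3b + 6) = (−5b − 4)(3a + 6).
Expanding both sides and cancelling the symmetric terms leaves −18·(a − b) = 0. Since −18 ≠ 0, a = b. Thus T is injective.
Solving T(x) = 8: cross-multiplying gives −5x − 4 = 8(3x + 6), which rearranges to −29x = 52, so x = −52/29.

-52/29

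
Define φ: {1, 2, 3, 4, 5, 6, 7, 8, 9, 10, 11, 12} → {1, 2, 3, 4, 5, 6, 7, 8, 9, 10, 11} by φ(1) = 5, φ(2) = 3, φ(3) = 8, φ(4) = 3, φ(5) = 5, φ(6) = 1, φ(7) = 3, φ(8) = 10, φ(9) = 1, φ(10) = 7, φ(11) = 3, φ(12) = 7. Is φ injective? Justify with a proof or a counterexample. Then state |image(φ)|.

6

φ(2) = 3 = φ(4) with 2 ≠ 4, so φ is not injective.
The image of φ is {1, 3, 5, 7, 8, 10}, which has 6 elements.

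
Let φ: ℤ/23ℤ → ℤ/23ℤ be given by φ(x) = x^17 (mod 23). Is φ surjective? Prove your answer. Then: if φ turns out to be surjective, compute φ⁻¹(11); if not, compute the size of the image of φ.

17

Since 23 is prime, the nonzero elements of ℤ/23ℤ form a cyclic group of order 22.
As gcd(17, 22) = 1, raising to the 17th power is a bijection on this group: if a^17 ≡ b^17 then (ab^{−1})^17 = 1, and the only element of order dividing gcd(17, 22) = 1 is 1, so a = b.
With φ(0) = 0 this makes φ injective on all of ℤ/23ℤ, hence bijective (finite equal-size domain and codomain). In particular φ is surjective.
Since φ is surjective, we find the preimage of 11. The inverse of x ↦ x^17 on (ℤ/23ℤ)^× is x ↦ x^13, because 17·13 = 221 = 10·22 + 1 ≡ 1 (mod 22) and x^{22} = 1 for x ≠ 0 (Fermat). So φ⁻¹(11) = 11^13 mod 23.
Repeated squaring mod 23: 11^1 ≡ 11, 11^2 ≡ 11² = 121 ≡ 6, 11^4 ≡ 6² = 36 ≡ 13, 11^8 ≡ 13² = 169 ≡ 8. Since 13 = 8 + 4 + 1, 11^13 ≡ 8·13·11: 8·13 = 104 ≡ 12, then 12·11 = 132 ≡ 17. So 11^13 ≡ 17 (mod 23).
Hence φ⁻¹(11) = 17.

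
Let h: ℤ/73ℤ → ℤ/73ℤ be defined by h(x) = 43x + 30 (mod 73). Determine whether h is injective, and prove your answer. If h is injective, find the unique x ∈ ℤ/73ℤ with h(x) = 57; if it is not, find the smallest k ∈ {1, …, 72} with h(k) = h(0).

21

If h(s) = h(t), then 43s ≡ 43t (mod 73). Because gcd(43, 73) = 1, we may cancel 43 to get s ≡ t (mod 73).
So h is injective.
We now compute 43⁻¹ mod 73 explicitly. Euclid's algorithm: 73 = 1·43 + 30, 43 = 1·30 + 13, 30 = 2·13 + 4, 13 = 3·4 + 1; back-substituting gives 1 = 17·43 − 10·73, so 43⁻¹ ≡ 17 (mod 73).
Since h is injective, we compute h⁻¹(57): solve 43x + 30 ≡ 57 (mod 73), i.e. 43x ≡ 27 (mod 73).
Multiplying by 43⁻¹ = 17 gives x ≡ 17·27 = 459 = 6·73 + 21 ≡ 21 (mod 73).
Check: h(21) = 43·21 + 30 = 933 = 12·73 + 57 ≡ 57 (mod 73).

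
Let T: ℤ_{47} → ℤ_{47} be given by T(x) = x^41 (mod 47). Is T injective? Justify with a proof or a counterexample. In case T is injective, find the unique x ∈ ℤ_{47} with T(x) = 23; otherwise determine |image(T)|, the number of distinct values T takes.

19

Since 47 is prime, the nonzero elements of ℤ_{47} form a cyclic group of order 46.
As gcd(41, 46) = 1, raising to the 41st power is a bijection on this group: if s^41 ≡ t^41 then (st^{−1})^41 = 1, and the only element of order dividing gcd(41, 46) = 1 is 1, so s = t.
With T(0) = 0 this makes T injective on all of ℤ_{47}, hence bijective (finite equal-size domain and codomain). In particular T is injective.
Since T is injective, we find the preimage of 23. The inverse of x ↦ x^41 on (ℤ_{47})^× is x ↦ x^9, because 41·9 = 369 = 8·46 + 1 ≡ 1 (mod 46) and x^{46} = 1 for x ≠ 0 (Fermat). So T⁻¹(23) = 23^9 mod 47.
Repeated squaring mod 47: 23^1 ≡ 23, 23^2 ≡ 23² = 529 ≡ 12, 23^4 ≡ 12² = 144 ≡ 3, 23^8 ≡ 3² = 9. Since 9 = 8 + 1, 23^9 ≡ 9·23: 9·23 = 207 ≡ 19. So 23^9 ≡ 19 (mod 47).
Hence T⁻¹(23) = 19.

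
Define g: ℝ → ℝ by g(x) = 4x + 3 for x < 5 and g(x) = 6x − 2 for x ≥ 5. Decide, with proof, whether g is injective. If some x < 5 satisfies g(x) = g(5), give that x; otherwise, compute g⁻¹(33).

35/6

Both pieces are strictly increasing (slopes 4 and 6), so each is injective on its own interval.
The left piece maps (−∞, 5) onto (−∞, 23); the right piece maps [5, ∞) onto [28, ∞).
These images are disjoint, so no value is attained by both pieces. Thus g is injective.
Because the two images are disjoint, no x < 5 has g(x) = g(5), so we compute g⁻¹(33): 33 lies in [28, ∞), so solve 6x − 2 = 33: x = (33 + 2)/6 = 35/6.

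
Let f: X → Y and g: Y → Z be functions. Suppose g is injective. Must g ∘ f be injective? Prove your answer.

not injective

No. Take X = {1, 2}, Y = Z = {1, 2, 3, 4}, f(1) = f(2) = 1, and g = identity (injective).
Then (g ∘ f)(1) = (g ∘ f)(2) = 1 with 1 ≠ 2, so g ∘ f is not injective.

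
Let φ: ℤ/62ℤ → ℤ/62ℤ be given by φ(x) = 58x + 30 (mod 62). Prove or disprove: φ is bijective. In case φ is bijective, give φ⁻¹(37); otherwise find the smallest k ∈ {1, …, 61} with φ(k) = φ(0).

Recall that φ is injective when φ(s) = φ(t) forces s = t.
We have gcd(58, 62) = 2 > 1. Taking s = 0 and t = 31: φ(0) = 30 and φ(31) = 58·31 + 30 = 1828 ≡ 30 (mod 62).
So φ(0) = φ(31) while 0 ≠ 31, so φ is not injective, hence not bijective.
Since φ is not bijective, we find the least positive k with φ(k) = φ(0): this means 58k ≡ 0 (mod 62), i.e. 62 ∣ 58k. Since gcd(58, 62) = 2, dividing through by 2 this holds exactly when 31 ∣ 29k, and as gcd(29, 31) = 1, exactly when 31 ∣ k.
The smallest positive such k is 31.

31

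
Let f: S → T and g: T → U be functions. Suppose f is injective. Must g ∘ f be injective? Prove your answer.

not injective

No. Take S = T = U = {1, 2}, f = identity (injective), and g(x) = 1 for every x.
Then (g ∘ f)(1) = 1 = (g ∘ f)(2) with 1 ≠ 2, so g ∘ f is not injective.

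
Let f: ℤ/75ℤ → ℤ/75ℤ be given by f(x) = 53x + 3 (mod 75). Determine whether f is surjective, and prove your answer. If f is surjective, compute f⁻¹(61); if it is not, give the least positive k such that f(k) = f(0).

11

Since gcd(53, 75) = 1, 53 is invertible modulo 75. Euclid's algorithm: 75 = 1·53 + 22, 53 = 2·22 + 9, 22 = 2·9 + 4, 9 = 2·4 + 1; back-substituting gives 1 = 17·53 − 12·75, so 53⁻¹ ≡ 17 (mod 75).
For any y ∈ ℤ/75ℤ, x = 17(y − 3) mod 75 satisfies f(x) = 53·17(y − 3) + 3 ≡ y (since 53·17 ≡ 1 mod 75). So every y has a preimage.
So f is surjective.
Since f is surjective, we find f⁻¹(61): we need 53x ≡ 61 − 3 ≡ 58 (mod 75). Using 53⁻¹ = 17: x ≡ 17·58 = 986 = 13·75 + 11, so x = 11.
Check: f(11) = 53·11 + 3 = 586 = 7·75 + 61 ≡ 61 (mod 75).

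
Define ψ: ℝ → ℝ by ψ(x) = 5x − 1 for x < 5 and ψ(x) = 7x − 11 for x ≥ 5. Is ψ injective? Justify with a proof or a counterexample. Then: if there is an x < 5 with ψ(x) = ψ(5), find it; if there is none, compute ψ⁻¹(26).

Both pieces are strictly increasing (slopes 5 and 7), so each is injective on its own interval.
The left piece maps (−∞, 5) onto (−∞, 24); the right piece maps [5, ∞) onto [24, ∞).
These images are disjoint, so no value is attained by both pieces. Hence ψ is injective.
Because the two images are disjoint, no x < 5 has ψ(x) = ψ(5), so we compute ψ⁻¹(26): 26 lies in [24, ∞), so solve 7x − 11 = 26: x = (26 + 11)/7 = 37/7.

37/7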